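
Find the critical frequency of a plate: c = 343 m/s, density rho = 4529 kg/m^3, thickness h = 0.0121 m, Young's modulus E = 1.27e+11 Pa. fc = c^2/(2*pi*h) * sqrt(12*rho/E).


12*rho/E = 12*4529/1.27e+11 = 4.27937e-07
sqrt(12*rho/E) = sqrt(4.27937e-07) = 0.000654169
c^2/(2*pi*h) = 343^2/(2*pi*0.0121) = 1.54747e+06
fc = 1.54747e+06 * 0.000654169 = 1012.3 Hz


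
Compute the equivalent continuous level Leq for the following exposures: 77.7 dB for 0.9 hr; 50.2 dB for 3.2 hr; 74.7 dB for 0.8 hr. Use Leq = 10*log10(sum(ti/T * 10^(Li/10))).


T_total = 0.9 + 3.2 + 0.8 = 4.9 hr
(0.9/4.9) * 10^(77.7/10) = 1.08155e+07
(3.2/4.9) * 10^(50.2/10) = 68383.9
(0.8/4.9) * 10^(74.7/10) = 4.8183e+06
Sum = 1.08155e+07 + 68383.9 + 4.8183e+06 = 1.57022e+07
Leq = 10*log10(1.57022e+07) = 71.96 dB


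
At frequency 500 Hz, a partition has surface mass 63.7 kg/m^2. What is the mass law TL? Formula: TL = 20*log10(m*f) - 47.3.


m * f = 63.7 * 500 = 31850
20*log10(31850) = 90.0622 dB
TL = 90.0622 - 47.3 = 42.762 dB


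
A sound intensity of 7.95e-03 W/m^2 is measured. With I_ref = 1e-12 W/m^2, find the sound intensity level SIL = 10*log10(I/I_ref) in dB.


I / I_ref = 7.95e-03 / 1e-12 = 7.95e+09
SIL = 10 * log10(7.95e+09) = 99.004 dB


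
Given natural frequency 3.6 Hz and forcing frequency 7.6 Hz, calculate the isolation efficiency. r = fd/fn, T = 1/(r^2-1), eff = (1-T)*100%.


r = 7.6 / 3.6 = 2.11111
r^2 - 1 = 2.11111^2 - 1 = 3.45679
T = 1/3.45679 = 0.289286
Efficiency = (1 - 0.289286)*100 = 71.071 %


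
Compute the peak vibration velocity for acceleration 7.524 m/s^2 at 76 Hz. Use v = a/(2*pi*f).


omega = 2*pi*f = 2*pi*76 = 477.522 rad/s
v = a / omega = 7.524 / 477.522 = 0.015756 m/s


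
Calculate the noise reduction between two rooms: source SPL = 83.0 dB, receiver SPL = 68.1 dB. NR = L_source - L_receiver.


NR = L_source - L_receiver (difference between source and receiving room levels)
NR = 83.0 - 68.1 = 14.9 dB


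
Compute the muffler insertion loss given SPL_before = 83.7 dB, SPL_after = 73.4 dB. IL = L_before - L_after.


Insertion loss = SPL without muffler - SPL with muffler
IL = 83.7 - 73.4 = 10.3 dB


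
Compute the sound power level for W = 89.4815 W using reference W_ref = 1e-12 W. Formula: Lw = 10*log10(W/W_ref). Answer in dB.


W / W_ref = 89.4815 / 1e-12 = 8.94815e+13
Lw = 10 * log10(8.94815e+13) = 139.52 dB


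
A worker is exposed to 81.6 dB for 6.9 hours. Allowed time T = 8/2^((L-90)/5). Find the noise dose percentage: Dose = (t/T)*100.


T_allowed = 8 / 2^((81.6 - 90)/5) = 25.6342 hr
Dose = 6.9 / 25.6342 * 100 = 26.917 %


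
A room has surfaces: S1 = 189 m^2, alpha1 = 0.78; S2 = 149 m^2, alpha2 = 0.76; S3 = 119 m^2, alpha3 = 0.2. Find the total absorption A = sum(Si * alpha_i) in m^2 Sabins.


189 * 0.78 = 147.42
149 * 0.76 = 113.24
119 * 0.2 = 23.8
A_total = 147.42 + 113.24 + 23.8 = 284.46 m^2


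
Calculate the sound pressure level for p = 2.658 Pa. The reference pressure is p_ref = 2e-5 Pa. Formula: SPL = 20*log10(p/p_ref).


p / p_ref = 2.658 / 2e-5 = 132900
SPL = 20 * log10(132900) = 102.47 dB


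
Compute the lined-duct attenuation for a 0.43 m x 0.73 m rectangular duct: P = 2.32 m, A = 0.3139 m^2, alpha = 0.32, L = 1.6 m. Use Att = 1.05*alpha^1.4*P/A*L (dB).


alpha^1.4 = 0.32^1.4 = 0.202866
Attenuation rate = 1.05 * alpha^1.4 * P / A
= 1.05 * 0.202866 * 2.32 / 0.3139 = 1.57433 dB/m
Total Att = 1.57433 * 1.6 = 2.5189 dB


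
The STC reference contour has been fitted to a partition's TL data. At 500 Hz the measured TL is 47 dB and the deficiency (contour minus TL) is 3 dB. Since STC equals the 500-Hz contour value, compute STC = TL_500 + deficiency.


By ASTM E413, STC = value of the fitted reference contour at 500 Hz.
Contour value at 500 Hz = TL_500 + deficiency = 47 + 3 = 50
STC = 50


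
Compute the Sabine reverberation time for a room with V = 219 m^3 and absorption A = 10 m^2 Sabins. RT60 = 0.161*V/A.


RT60 = 0.161 * 219 / 10 = 3.5259 s


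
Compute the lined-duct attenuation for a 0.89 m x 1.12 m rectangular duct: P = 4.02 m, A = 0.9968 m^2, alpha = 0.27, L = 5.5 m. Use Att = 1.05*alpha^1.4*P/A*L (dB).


alpha^1.4 = 0.27^1.4 = 0.159922
Attenuation rate = 1.05 * alpha^1.4 * P / A
= 1.05 * 0.159922 * 4.02 / 0.9968 = 0.677198 dB/m
Total Att = 0.677198 * 5.5 = 3.7246 dB


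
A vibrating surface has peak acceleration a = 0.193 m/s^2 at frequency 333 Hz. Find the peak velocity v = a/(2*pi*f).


omega = 2*pi*f = 2*pi*333 = 2092.3 rad/s
v = a / omega = 0.193 / 2092.3 = 9.2243e-05 m/s


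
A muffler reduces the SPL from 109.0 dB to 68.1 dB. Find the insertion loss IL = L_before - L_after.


Insertion loss = SPL without muffler - SPL with muffler
IL = 109.0 - 68.1 = 40.9 dB


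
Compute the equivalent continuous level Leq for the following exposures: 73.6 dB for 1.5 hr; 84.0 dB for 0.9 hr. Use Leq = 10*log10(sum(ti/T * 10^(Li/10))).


T_total = 1.5 + 0.9 = 2.4 hr
(1.5/2.4) * 10^(73.6/10) = 1.43179e+07
(0.9/2.4) * 10^(84.0/10) = 9.41957e+07
Sum = 1.43179e+07 + 9.41957e+07 = 1.08514e+08
Leq = 10*log10(1.08514e+08) = 80.355 dB


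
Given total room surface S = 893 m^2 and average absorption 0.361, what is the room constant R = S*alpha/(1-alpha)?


R = 893 * 0.361 / (1 - 0.361) = 504.5 m^2


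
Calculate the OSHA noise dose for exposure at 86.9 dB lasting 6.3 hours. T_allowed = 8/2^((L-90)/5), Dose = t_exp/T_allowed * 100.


T_allowed = 8 / 2^((86.9 - 90)/5) = 12.295 hr
Dose = 6.3 / 12.295 * 100 = 51.24 %


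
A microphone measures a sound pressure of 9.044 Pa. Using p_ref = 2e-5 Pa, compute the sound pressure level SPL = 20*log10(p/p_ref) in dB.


p / p_ref = 9.044 / 2e-5 = 452200
SPL = 20 * log10(452200) = 113.11 dB


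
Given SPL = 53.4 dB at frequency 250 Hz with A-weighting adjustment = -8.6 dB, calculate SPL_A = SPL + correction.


A-weighting table: 250 Hz -> -8.6 dB correction
SPL_A = SPL + correction = 53.4 + (-8.6) = 44.8 dBA


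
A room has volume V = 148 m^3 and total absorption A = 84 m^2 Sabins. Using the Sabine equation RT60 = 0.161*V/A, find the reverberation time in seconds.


RT60 = 0.161 * 148 / 84 = 0.28367 s


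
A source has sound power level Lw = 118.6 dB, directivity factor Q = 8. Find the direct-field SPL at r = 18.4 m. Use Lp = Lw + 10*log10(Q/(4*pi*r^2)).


4*pi*r^2 = 4*pi*18.4^2 = 4254.47 m^2
Q / (4*pi*r^2) = 8 / 4254.47 = 0.00188038
Lp = 118.6 + 10*log10(0.00188038) = 91.342 dB


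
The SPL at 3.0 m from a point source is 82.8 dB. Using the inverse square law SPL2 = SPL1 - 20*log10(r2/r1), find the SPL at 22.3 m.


r2/r1 = 22.3/3.0 = 7.43333
Correction = 20*log10(7.43333) = 17.4237 dB
SPL2 = 82.8 - 17.4237 = 65.376 dB


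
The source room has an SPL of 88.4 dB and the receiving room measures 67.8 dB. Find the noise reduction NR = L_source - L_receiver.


NR = L_source - L_receiver (difference between source and receiving room levels)
NR = 88.4 - 67.8 = 20.6 dB


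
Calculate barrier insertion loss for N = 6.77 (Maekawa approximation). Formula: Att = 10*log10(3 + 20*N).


3 + 20*N = 3 + 20*6.77 = 138.4
Att = 10*log10(138.4) = 21.411 dB


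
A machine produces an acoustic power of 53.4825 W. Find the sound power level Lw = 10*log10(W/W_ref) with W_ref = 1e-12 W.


W / W_ref = 53.4825 / 1e-12 = 5.34825e+13
Lw = 10 * log10(5.34825e+13) = 137.28 dB


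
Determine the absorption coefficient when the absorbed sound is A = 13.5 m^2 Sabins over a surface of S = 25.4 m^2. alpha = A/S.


Absorption coefficient = absorbed power / incident power
alpha = A / S = 13.5 / 25.4 = 0.5315


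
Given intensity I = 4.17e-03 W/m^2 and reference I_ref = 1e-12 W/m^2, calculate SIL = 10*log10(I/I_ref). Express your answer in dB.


I / I_ref = 4.17e-03 / 1e-12 = 4.17e+09
SIL = 10 * log10(4.17e+09) = 96.201 dB


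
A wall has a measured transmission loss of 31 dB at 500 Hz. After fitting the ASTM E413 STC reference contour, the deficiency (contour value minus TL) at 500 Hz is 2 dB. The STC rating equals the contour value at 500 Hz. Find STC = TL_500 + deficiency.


By ASTM E413, STC = value of the fitted reference contour at 500 Hz.
Contour value at 500 Hz = TL_500 + deficiency = 31 + 2 = 33
STC = 33


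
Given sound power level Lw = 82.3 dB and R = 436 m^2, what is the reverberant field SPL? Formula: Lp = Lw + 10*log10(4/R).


4/R = 4/436 = 0.00917431
Lp = 82.3 + 10*log10(0.00917431) = 61.926 dB


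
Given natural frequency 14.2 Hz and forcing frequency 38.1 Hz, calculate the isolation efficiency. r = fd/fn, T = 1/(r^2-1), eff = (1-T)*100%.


r = 38.1 / 14.2 = 2.6831
r^2 - 1 = 2.6831^2 - 1 = 6.19903
T = 1/6.19903 = 0.161316
Efficiency = (1 - 0.161316)*100 = 83.868 %


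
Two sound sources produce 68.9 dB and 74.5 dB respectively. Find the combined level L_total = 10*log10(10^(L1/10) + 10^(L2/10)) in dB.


10^(68.9/10) = 7.76247e+06
10^(74.5/10) = 2.81838e+07
Sum = 7.76247e+06 + 2.81838e+07 = 3.59463e+07
L_total = 10*log10(3.59463e+07) = 75.557 dB


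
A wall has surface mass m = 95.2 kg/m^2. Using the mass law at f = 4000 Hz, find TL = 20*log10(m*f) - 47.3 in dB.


m * f = 95.2 * 4000 = 380800
20*log10(380800) = 111.614 dB
TL = 111.614 - 47.3 = 64.314 dB


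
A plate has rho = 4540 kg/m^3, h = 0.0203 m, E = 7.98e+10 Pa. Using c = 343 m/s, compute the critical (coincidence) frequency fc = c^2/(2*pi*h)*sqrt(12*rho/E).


12*rho/E = 12*4540/7.98e+10 = 6.82707e-07
sqrt(12*rho/E) = sqrt(6.82707e-07) = 0.000826261
c^2/(2*pi*h) = 343^2/(2*pi*0.0203) = 922385
fc = 922385 * 0.000826261 = 762.13 Hz


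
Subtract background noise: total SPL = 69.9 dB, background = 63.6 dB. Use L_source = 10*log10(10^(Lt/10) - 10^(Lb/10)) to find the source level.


10^(69.9/10) = 9.77237e+06
10^(63.6/10) = 2.29087e+06
Difference = 9.77237e+06 - 2.29087e+06 = 7.4815e+06
L_source = 10*log10(7.4815e+06) = 68.74 dB


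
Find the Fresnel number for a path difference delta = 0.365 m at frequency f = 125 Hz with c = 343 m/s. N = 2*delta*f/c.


N = 2*delta*f/c = 2*delta/lambda, where lambda = c/f
lambda = 343 / 125 = 2.744 m
N = 2 * 0.365 / 2.744 = 0.26603


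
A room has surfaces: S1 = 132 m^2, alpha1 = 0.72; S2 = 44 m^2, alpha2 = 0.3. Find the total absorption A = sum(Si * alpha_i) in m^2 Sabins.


132 * 0.72 = 95.04
44 * 0.3 = 13.2
A_total = 95.04 + 13.2 = 108.24 m^2


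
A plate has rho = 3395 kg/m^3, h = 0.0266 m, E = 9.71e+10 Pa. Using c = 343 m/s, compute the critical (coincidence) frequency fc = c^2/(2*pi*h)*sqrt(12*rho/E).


12*rho/E = 12*3395/9.71e+10 = 4.19567e-07
sqrt(12*rho/E) = sqrt(4.19567e-07) = 0.00064774
c^2/(2*pi*h) = 343^2/(2*pi*0.0266) = 703926
fc = 703926 * 0.00064774 = 455.96 Hz


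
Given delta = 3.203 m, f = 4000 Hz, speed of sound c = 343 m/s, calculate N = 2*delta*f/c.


N = 2*delta*f/c = 2*delta/lambda, where lambda = c/f
lambda = 343 / 4000 = 0.08575 m
N = 2 * 3.203 / 0.08575 = 74.706


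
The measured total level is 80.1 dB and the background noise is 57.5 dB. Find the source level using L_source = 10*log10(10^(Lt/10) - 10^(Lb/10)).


10^(80.1/10) = 1.02329e+08
10^(57.5/10) = 562341
Difference = 1.02329e+08 - 562341 = 1.01767e+08
L_source = 10*log10(1.01767e+08) = 80.076 dB


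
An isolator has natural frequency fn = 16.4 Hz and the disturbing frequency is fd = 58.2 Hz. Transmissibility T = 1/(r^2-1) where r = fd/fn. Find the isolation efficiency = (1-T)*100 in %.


r = 58.2 / 16.4 = 3.54878
r^2 - 1 = 3.54878^2 - 1 = 11.5938
T = 1/11.5938 = 0.086253
Efficiency = (1 - 0.086253)*100 = 91.375 %


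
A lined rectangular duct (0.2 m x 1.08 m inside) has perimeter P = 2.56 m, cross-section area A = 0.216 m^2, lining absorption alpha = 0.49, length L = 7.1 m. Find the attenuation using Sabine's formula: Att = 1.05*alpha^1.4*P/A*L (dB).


alpha^1.4 = 0.49^1.4 = 0.368362
Attenuation rate = 1.05 * alpha^1.4 * P / A
= 1.05 * 0.368362 * 2.56 / 0.216 = 4.58406 dB/m
Total Att = 4.58406 * 7.1 = 32.547 dB


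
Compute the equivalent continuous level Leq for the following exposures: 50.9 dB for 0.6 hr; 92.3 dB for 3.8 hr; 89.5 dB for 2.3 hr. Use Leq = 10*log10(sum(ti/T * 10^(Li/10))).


T_total = 0.6 + 3.8 + 2.3 = 6.7 hr
(0.6/6.7) * 10^(50.9/10) = 11017.3
(3.8/6.7) * 10^(92.3/10) = 9.63183e+08
(2.3/6.7) * 10^(89.5/10) = 3.05952e+08
Sum = 11017.3 + 9.63183e+08 + 3.05952e+08 = 1.26915e+09
Leq = 10*log10(1.26915e+09) = 91.035 dB


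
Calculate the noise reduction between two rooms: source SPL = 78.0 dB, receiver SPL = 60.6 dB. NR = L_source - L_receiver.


NR = L_source - L_receiver (difference between source and receiving room levels)
NR = 78.0 - 60.6 = 17.4 dB


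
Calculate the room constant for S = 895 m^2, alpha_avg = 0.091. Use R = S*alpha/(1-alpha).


R = 895 * 0.091 / (1 - 0.091) = 89.598 m^2


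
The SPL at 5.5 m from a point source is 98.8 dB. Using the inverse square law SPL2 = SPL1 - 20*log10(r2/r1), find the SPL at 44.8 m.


r2/r1 = 44.8/5.5 = 8.14545
Correction = 20*log10(8.14545) = 18.2183 dB
SPL2 = 98.8 - 18.2183 = 80.582 dB


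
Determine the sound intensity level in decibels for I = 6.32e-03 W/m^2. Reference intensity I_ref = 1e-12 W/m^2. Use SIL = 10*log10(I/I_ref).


I / I_ref = 6.32e-03 / 1e-12 = 6.32e+09
SIL = 10 * log10(6.32e+09) = 98.007 dB


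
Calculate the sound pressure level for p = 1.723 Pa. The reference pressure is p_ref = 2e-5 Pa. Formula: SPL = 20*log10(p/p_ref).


p / p_ref = 1.723 / 2e-5 = 86150
SPL = 20 * log10(86150) = 98.705 dB


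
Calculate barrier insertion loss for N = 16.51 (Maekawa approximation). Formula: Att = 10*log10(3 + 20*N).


3 + 20*N = 3 + 20*16.51 = 333.2
Att = 10*log10(333.2) = 25.227 dB


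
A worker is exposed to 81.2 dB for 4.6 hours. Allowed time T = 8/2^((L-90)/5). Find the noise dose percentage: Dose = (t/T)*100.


T_allowed = 8 / 2^((81.2 - 90)/5) = 27.0958 hr
Dose = 4.6 / 27.0958 * 100 = 16.977 %


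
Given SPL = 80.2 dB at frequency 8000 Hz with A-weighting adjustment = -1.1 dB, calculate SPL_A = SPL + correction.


A-weighting table: 8000 Hz -> -1.1 dB correction
SPL_A = SPL + correction = 80.2 + (-1.1) = 79.1 dBA


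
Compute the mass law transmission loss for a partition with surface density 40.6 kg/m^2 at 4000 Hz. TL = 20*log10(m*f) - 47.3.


m * f = 40.6 * 4000 = 162400
20*log10(162400) = 104.212 dB
TL = 104.212 - 47.3 = 56.912 dB


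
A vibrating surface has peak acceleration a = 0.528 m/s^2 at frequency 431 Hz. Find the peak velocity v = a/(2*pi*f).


omega = 2*pi*f = 2*pi*431 = 2708.05 rad/s
v = a / omega = 0.528 / 2708.05 = 0.00019497 m/s


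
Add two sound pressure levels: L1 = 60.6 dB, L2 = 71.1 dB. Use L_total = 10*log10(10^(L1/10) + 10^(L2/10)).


10^(60.6/10) = 1.14815e+06
10^(71.1/10) = 1.28825e+07
Sum = 1.14815e+06 + 1.28825e+07 = 1.40306e+07
L_total = 10*log10(1.40306e+07) = 71.471 dB


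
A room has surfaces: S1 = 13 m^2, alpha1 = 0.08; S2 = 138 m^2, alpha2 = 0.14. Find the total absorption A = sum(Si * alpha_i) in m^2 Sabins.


13 * 0.08 = 1.04
138 * 0.14 = 19.32
A_total = 1.04 + 19.32 = 20.36 m^2


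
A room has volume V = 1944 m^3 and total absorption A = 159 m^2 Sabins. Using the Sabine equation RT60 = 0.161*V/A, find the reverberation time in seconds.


RT60 = 0.161 * 1944 / 159 = 1.9685 s


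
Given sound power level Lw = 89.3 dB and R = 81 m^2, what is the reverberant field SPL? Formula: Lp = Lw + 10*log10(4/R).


4/R = 4/81 = 0.0493827
Lp = 89.3 + 10*log10(0.0493827) = 76.236 dB


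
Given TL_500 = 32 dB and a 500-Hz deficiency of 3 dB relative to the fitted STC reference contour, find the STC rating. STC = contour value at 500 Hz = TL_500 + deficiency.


By ASTM E413, STC = value of the fitted reference contour at 500 Hz.
Contour value at 500 Hz = TL_500 + deficiency = 32 + 3 = 35
STC = 35


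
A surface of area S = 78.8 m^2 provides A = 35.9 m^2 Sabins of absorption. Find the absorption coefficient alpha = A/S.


Absorption coefficient = absorbed power / incident power
alpha = A / S = 35.9 / 78.8 = 0.45558


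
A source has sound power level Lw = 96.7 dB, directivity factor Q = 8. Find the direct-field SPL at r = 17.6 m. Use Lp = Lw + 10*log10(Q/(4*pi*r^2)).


4*pi*r^2 = 4*pi*17.6^2 = 3892.56 m^2
Q / (4*pi*r^2) = 8 / 3892.56 = 0.0020552
Lp = 96.7 + 10*log10(0.0020552) = 69.829 dB


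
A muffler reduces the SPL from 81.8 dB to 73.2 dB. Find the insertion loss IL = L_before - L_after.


Insertion loss = SPL without muffler - SPL with muffler
IL = 81.8 - 73.2 = 8.6 dB


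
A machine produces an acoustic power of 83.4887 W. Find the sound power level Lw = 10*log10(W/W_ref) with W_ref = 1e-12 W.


W / W_ref = 83.4887 / 1e-12 = 8.34887e+13
Lw = 10 * log10(8.34887e+13) = 139.22 dB


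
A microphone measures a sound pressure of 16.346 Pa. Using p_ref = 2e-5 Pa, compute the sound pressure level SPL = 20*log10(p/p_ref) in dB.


p / p_ref = 16.346 / 2e-5 = 817300
SPL = 20 * log10(817300) = 118.25 dB


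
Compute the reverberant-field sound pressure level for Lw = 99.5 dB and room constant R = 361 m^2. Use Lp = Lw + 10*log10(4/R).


4/R = 4/361 = 0.0110803
Lp = 99.5 + 10*log10(0.0110803) = 79.946 dB


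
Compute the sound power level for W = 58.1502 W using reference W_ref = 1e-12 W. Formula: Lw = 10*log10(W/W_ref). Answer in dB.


W / W_ref = 58.1502 / 1e-12 = 5.81502e+13
Lw = 10 * log10(5.81502e+13) = 137.65 dB


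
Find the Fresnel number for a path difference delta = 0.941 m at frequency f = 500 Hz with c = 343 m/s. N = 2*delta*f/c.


N = 2*delta*f/c = 2*delta/lambda, where lambda = c/f
lambda = 343 / 500 = 0.686 m
N = 2 * 0.941 / 0.686 = 2.7434


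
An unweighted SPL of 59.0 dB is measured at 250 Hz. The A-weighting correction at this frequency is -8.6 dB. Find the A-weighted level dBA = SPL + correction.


A-weighting table: 250 Hz -> -8.6 dB correction
SPL_A = SPL + correction = 59.0 + (-8.6) = 50.4 dBA


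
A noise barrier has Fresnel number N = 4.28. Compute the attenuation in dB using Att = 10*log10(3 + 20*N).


3 + 20*N = 3 + 20*4.28 = 88.6
Att = 10*log10(88.6) = 19.474 dB


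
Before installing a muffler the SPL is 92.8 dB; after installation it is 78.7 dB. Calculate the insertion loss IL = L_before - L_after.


Insertion loss = SPL without muffler - SPL with muffler
IL = 92.8 - 78.7 = 14.1 dB


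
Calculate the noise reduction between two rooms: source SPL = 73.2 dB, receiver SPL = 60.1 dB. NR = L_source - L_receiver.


NR = L_source - L_receiver (difference between source and receiving room levels)
NR = 73.2 - 60.1 = 13.1 dB


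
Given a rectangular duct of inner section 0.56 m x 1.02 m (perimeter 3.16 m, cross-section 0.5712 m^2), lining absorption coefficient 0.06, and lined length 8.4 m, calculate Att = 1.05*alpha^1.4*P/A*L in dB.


alpha^1.4 = 0.06^1.4 = 0.0194721
Attenuation rate = 1.05 * alpha^1.4 * P / A
= 1.05 * 0.0194721 * 3.16 / 0.5712 = 0.11311 dB/m
Total Att = 0.11311 * 8.4 = 0.95012 dB


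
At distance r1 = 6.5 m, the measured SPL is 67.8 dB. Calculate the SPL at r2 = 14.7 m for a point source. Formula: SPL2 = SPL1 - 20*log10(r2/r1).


r2/r1 = 14.7/6.5 = 2.26154
Correction = 20*log10(2.26154) = 7.08809 dB
SPL2 = 67.8 - 7.08809 = 60.712 dB


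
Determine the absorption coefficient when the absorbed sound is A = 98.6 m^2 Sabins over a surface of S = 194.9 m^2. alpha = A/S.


Absorption coefficient = absorbed power / incident power
alpha = A / S = 98.6 / 194.9 = 0.5059


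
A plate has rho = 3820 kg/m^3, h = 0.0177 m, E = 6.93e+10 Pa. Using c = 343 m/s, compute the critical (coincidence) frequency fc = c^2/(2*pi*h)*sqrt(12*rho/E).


12*rho/E = 12*3820/6.93e+10 = 6.61472e-07
sqrt(12*rho/E) = sqrt(6.61472e-07) = 0.000813309
c^2/(2*pi*h) = 343^2/(2*pi*0.0177) = 1.05788e+06
fc = 1.05788e+06 * 0.000813309 = 860.38 Hz


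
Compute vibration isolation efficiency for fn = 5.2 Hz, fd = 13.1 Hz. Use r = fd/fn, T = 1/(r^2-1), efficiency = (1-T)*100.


r = 13.1 / 5.2 = 2.51923
r^2 - 1 = 2.51923^2 - 1 = 5.34652
T = 1/5.34652 = 0.187038
Efficiency = (1 - 0.187038)*100 = 81.296 %


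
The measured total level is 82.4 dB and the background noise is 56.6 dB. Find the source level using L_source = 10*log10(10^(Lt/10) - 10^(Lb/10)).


10^(82.4/10) = 1.7378e+08
10^(56.6/10) = 457088
Difference = 1.7378e+08 - 457088 = 1.73323e+08
L_source = 10*log10(1.73323e+08) = 82.389 dB


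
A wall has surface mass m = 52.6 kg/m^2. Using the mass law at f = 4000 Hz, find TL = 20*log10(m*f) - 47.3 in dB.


m * f = 52.6 * 4000 = 210400
20*log10(210400) = 106.461 dB
TL = 106.461 - 47.3 = 59.161 dB


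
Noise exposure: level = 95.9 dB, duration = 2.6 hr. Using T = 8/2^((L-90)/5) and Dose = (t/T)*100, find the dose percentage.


T_allowed = 8 / 2^((95.9 - 90)/5) = 3.53081 hr
Dose = 2.6 / 3.53081 * 100 = 73.637 %


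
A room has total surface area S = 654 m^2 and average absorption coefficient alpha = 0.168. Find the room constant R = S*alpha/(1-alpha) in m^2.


R = 654 * 0.168 / (1 - 0.168) = 132.06 m^2


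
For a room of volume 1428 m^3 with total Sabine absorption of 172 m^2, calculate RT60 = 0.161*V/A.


RT60 = 0.161 * 1428 / 172 = 1.3367 s


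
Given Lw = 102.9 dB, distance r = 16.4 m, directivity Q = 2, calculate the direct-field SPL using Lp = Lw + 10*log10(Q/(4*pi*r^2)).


4*pi*r^2 = 4*pi*16.4^2 = 3379.85 m^2
Q / (4*pi*r^2) = 2 / 3379.85 = 0.000591742
Lp = 102.9 + 10*log10(0.000591742) = 70.621 dB


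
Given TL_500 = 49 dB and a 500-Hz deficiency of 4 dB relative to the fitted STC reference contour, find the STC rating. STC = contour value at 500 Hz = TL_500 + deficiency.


By ASTM E413, STC = value of the fitted reference contour at 500 Hz.
Contour value at 500 Hz = TL_500 + deficiency = 49 + 4 = 53
STC = 53


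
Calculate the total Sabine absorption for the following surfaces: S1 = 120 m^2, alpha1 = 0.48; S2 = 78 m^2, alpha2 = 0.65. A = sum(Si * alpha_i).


120 * 0.48 = 57.6
78 * 0.65 = 50.7
A_total = 57.6 + 50.7 = 108.3 m^2


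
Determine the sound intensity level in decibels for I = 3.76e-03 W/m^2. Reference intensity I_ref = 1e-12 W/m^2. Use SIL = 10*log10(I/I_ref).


I / I_ref = 3.76e-03 / 1e-12 = 3.76e+09
SIL = 10 * log10(3.76e+09) = 95.752 dB


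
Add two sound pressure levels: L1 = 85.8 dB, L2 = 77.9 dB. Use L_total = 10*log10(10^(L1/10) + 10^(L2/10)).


10^(85.8/10) = 3.80189e+08
10^(77.9/10) = 6.16595e+07
Sum = 3.80189e+08 + 6.16595e+07 = 4.41848e+08
L_total = 10*log10(4.41848e+08) = 86.453 dB


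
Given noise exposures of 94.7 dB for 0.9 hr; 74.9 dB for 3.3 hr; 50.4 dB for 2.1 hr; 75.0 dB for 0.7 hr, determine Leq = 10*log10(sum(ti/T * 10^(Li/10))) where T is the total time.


T_total = 0.9 + 3.3 + 2.1 + 0.7 = 7.0 hr
(0.9/7.0) * 10^(94.7/10) = 3.79441e+08
(3.3/7.0) * 10^(74.9/10) = 1.45685e+07
(2.1/7.0) * 10^(50.4/10) = 32894.3
(0.7/7.0) * 10^(75.0/10) = 3.16228e+06
Sum = 3.79441e+08 + 1.45685e+07 + 32894.3 + 3.16228e+06 = 3.97205e+08
Leq = 10*log10(3.97205e+08) = 85.99 dB


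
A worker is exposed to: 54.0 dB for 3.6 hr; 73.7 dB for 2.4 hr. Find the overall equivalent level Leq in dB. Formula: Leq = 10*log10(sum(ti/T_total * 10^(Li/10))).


T_total = 3.6 + 2.4 = 6.0 hr
(3.6/6.0) * 10^(54.0/10) = 150713
(2.4/6.0) * 10^(73.7/10) = 9.37692e+06
Sum = 150713 + 9.37692e+06 = 9.52763e+06
Leq = 10*log10(9.52763e+06) = 69.79 dB


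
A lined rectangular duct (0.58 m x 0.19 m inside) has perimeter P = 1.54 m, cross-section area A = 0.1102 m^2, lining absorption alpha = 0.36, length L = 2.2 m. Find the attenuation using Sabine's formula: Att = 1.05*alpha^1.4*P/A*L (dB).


alpha^1.4 = 0.36^1.4 = 0.239234
Attenuation rate = 1.05 * alpha^1.4 * P / A
= 1.05 * 0.239234 * 1.54 / 0.1102 = 3.51036 dB/m
Total Att = 3.51036 * 2.2 = 7.7228 dB


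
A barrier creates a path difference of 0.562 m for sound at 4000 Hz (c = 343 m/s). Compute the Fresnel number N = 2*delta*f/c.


N = 2*delta*f/c = 2*delta/lambda, where lambda = c/f
lambda = 343 / 4000 = 0.08575 m
N = 2 * 0.562 / 0.08575 = 13.108


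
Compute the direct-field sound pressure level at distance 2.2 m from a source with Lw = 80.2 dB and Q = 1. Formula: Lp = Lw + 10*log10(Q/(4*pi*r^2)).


4*pi*r^2 = 4*pi*2.2^2 = 60.8212 m^2
Q / (4*pi*r^2) = 1 / 60.8212 = 0.0164416
Lp = 80.2 + 10*log10(0.0164416) = 62.359 dB


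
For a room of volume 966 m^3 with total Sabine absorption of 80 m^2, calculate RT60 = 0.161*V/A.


RT60 = 0.161 * 966 / 80 = 1.9441 s


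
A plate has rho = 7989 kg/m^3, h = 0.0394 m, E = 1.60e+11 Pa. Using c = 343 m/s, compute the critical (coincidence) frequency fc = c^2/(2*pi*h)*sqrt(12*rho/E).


12*rho/E = 12*7989/1.60e+11 = 5.99175e-07
sqrt(12*rho/E) = sqrt(5.99175e-07) = 0.000774064
c^2/(2*pi*h) = 343^2/(2*pi*0.0394) = 475239
fc = 475239 * 0.000774064 = 367.87 Hz


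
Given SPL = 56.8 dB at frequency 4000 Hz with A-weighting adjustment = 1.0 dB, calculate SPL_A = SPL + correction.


A-weighting table: 4000 Hz -> 1.0 dB correction
SPL_A = SPL + correction = 56.8 + (1.0) = 57.8 dBA


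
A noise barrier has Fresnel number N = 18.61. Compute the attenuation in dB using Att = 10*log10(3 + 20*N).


3 + 20*N = 3 + 20*18.61 = 375.2
Att = 10*log10(375.2) = 25.743 dB


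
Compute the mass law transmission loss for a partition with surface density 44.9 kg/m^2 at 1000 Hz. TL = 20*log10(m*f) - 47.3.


m * f = 44.9 * 1000 = 44900
20*log10(44900) = 93.0449 dB
TL = 93.0449 - 47.3 = 45.745 dB


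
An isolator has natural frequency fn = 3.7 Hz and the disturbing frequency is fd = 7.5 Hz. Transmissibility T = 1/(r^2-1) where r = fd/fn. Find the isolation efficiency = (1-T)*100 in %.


r = 7.5 / 3.7 = 2.02703
r^2 - 1 = 2.02703^2 - 1 = 3.10885
T = 1/3.10885 = 0.321662
Efficiency = (1 - 0.321662)*100 = 67.834 %


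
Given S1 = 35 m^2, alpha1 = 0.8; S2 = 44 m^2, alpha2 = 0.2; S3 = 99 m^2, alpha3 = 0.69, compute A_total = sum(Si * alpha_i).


35 * 0.8 = 28
44 * 0.2 = 8.8
99 * 0.69 = 68.31
A_total = 28 + 8.8 + 68.31 = 105.11 m^2


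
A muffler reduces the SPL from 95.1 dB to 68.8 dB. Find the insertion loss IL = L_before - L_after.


Insertion loss = SPL without muffler - SPL with muffler
IL = 95.1 - 68.8 = 26.3 dB


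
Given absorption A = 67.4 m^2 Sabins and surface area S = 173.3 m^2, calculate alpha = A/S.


Absorption coefficient = absorbed power / incident power
alpha = A / S = 67.4 / 173.3 = 0.38892


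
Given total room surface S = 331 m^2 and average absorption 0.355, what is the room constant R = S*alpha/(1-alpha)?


R = 331 * 0.355 / (1 - 0.355) = 182.18 m^2


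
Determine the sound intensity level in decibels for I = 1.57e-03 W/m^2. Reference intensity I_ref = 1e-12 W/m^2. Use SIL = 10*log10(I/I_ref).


I / I_ref = 1.57e-03 / 1e-12 = 1.57e+09
SIL = 10 * log10(1.57e+09) = 91.959 dB


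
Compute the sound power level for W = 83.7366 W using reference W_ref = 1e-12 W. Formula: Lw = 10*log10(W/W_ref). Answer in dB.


W / W_ref = 83.7366 / 1e-12 = 8.37366e+13
Lw = 10 * log10(8.37366e+13) = 139.23 dB


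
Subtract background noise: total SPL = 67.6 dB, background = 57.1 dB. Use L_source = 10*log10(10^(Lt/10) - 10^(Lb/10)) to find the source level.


10^(67.6/10) = 5.7544e+06
10^(57.1/10) = 512861
Difference = 5.7544e+06 - 512861 = 5.24154e+06
L_source = 10*log10(5.24154e+06) = 67.195 dB


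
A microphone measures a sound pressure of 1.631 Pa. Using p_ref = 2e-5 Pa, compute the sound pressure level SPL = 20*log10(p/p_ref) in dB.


p / p_ref = 1.631 / 2e-5 = 81550
SPL = 20 * log10(81550) = 98.228 dB


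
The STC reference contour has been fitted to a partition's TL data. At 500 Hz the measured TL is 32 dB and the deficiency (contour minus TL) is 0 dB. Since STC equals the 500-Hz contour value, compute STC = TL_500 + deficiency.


By ASTM E413, STC = value of the fitted reference contour at 500 Hz.
Contour value at 500 Hz = TL_500 + deficiency = 32 + 0 = 32
STC = 32


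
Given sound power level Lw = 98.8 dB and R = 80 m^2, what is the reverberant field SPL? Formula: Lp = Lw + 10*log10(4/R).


4/R = 4/80 = 0.05
Lp = 98.8 + 10*log10(0.05) = 85.79 dB


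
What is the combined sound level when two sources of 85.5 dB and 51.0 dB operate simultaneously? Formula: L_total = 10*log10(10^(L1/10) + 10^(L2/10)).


10^(85.5/10) = 3.54813e+08
10^(51.0/10) = 125893
Sum = 3.54813e+08 + 125893 = 3.54939e+08
L_total = 10*log10(3.54939e+08) = 85.502 dB


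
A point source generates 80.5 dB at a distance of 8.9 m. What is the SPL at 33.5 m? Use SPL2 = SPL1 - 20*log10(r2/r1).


r2/r1 = 33.5/8.9 = 3.76404
Correction = 20*log10(3.76404) = 11.5131 dB
SPL2 = 80.5 - 11.5131 = 68.987 dB


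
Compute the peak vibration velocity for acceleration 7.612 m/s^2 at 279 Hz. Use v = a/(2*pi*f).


omega = 2*pi*f = 2*pi*279 = 1753.01 rad/s
v = a / omega = 7.612 / 1753.01 = 0.0043422 m/s


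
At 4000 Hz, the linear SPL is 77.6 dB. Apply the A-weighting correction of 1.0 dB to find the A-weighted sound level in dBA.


A-weighting table: 4000 Hz -> 1.0 dB correction
SPL_A = SPL + correction = 77.6 + (1.0) = 78.6 dBA


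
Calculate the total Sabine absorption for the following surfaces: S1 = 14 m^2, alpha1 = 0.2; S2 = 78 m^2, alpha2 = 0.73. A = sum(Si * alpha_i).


14 * 0.2 = 2.8
78 * 0.73 = 56.94
A_total = 2.8 + 56.94 = 59.74 m^2


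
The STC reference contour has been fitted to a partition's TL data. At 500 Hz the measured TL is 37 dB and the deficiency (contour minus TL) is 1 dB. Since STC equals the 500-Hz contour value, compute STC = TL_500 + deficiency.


By ASTM E413, STC = value of the fitted reference contour at 500 Hz.
Contour value at 500 Hz = TL_500 + deficiency = 37 + 1 = 38
STC = 38


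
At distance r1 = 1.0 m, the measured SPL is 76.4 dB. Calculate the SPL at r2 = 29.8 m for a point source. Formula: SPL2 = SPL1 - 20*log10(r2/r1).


r2/r1 = 29.8/1.0 = 29.8
Correction = 20*log10(29.8) = 29.4843 dB
SPL2 = 76.4 - 29.4843 = 46.916 dB


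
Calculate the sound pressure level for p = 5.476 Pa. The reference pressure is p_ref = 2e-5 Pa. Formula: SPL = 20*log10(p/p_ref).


p / p_ref = 5.476 / 2e-5 = 273800
SPL = 20 * log10(273800) = 108.75 dB


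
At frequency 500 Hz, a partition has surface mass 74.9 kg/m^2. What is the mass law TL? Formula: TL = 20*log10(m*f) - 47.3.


m * f = 74.9 * 500 = 37450
20*log10(37450) = 91.469 dB
TL = 91.469 - 47.3 = 44.169 dB


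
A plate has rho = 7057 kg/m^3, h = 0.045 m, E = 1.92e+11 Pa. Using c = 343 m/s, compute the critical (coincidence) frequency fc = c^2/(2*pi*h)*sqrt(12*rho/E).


12*rho/E = 12*7057/1.92e+11 = 4.41063e-07
sqrt(12*rho/E) = sqrt(4.41063e-07) = 0.000664126
c^2/(2*pi*h) = 343^2/(2*pi*0.045) = 416098
fc = 416098 * 0.000664126 = 276.34 Hz


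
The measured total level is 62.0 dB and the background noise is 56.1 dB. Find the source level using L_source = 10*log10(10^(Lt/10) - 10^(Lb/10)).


10^(62.0/10) = 1.58489e+06
10^(56.1/10) = 407380
Difference = 1.58489e+06 - 407380 = 1.17751e+06
L_source = 10*log10(1.17751e+06) = 60.71 dB


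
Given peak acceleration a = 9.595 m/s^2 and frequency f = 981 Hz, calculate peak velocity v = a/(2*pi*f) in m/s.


omega = 2*pi*f = 2*pi*981 = 6163.8 rad/s
v = a / omega = 9.595 / 6163.8 = 0.0015567 m/s


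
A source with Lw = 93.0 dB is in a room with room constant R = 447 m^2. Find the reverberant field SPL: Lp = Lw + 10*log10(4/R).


4/R = 4/447 = 0.00894855
Lp = 93.0 + 10*log10(0.00894855) = 72.518 dB


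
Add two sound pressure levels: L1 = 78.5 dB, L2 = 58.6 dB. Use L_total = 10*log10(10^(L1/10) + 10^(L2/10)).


10^(78.5/10) = 7.07946e+07
10^(58.6/10) = 724436
Sum = 7.07946e+07 + 724436 = 7.1519e+07
L_total = 10*log10(7.1519e+07) = 78.544 dB


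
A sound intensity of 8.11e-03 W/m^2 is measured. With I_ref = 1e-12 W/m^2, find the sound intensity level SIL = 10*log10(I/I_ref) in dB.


I / I_ref = 8.11e-03 / 1e-12 = 8.11e+09
SIL = 10 * log10(8.11e+09) = 99.09 dB


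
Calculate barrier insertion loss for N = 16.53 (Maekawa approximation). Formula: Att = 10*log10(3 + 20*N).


3 + 20*N = 3 + 20*16.53 = 333.6
Att = 10*log10(333.6) = 25.232 dB


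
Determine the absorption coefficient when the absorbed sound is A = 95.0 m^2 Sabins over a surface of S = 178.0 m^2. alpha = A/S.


Absorption coefficient = absorbed power / incident power
alpha = A / S = 95.0 / 178.0 = 0.53371


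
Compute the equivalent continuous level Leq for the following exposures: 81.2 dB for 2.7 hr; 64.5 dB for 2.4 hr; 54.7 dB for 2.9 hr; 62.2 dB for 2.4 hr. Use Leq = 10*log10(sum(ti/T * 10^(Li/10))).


T_total = 2.7 + 2.4 + 2.9 + 2.4 = 10.4 hr
(2.7/10.4) * 10^(81.2/10) = 3.4224e+07
(2.4/10.4) * 10^(64.5/10) = 650396
(2.9/10.4) * 10^(54.7/10) = 82293.3
(2.4/10.4) * 10^(62.2/10) = 382982
Sum = 3.4224e+07 + 650396 + 82293.3 + 382982 = 3.53397e+07
Leq = 10*log10(3.53397e+07) = 75.483 dB


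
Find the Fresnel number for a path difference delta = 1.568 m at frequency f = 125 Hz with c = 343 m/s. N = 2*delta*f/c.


N = 2*delta*f/c = 2*delta/lambda, where lambda = c/f
lambda = 343 / 125 = 2.744 m
N = 2 * 1.568 / 2.744 = 1.1429


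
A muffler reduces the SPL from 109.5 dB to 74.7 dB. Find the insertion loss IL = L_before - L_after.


Insertion loss = SPL without muffler - SPL with muffler
IL = 109.5 - 74.7 = 34.8 dB


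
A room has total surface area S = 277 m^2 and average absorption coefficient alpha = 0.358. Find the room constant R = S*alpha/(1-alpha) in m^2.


R = 277 * 0.358 / (1 - 0.358) = 154.46 m^2


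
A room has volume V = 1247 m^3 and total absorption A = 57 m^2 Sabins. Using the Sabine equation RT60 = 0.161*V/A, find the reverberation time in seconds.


RT60 = 0.161 * 1247 / 57 = 3.5222 s


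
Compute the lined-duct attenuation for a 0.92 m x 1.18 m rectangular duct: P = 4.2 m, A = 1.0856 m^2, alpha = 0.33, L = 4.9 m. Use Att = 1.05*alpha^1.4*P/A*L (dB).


alpha^1.4 = 0.33^1.4 = 0.211797
Attenuation rate = 1.05 * alpha^1.4 * P / A
= 1.05 * 0.211797 * 4.2 / 1.0856 = 0.860377 dB/m
Total Att = 0.860377 * 4.9 = 4.2158 dB


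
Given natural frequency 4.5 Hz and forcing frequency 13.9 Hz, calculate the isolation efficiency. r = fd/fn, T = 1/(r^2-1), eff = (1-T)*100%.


r = 13.9 / 4.5 = 3.08889
r^2 - 1 = 3.08889^2 - 1 = 8.54124
T = 1/8.54124 = 0.117079
Efficiency = (1 - 0.117079)*100 = 88.292 %


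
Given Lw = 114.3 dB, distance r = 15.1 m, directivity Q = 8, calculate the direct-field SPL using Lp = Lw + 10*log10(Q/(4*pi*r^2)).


4*pi*r^2 = 4*pi*15.1^2 = 2865.26 m^2
Q / (4*pi*r^2) = 8 / 2865.26 = 0.00279207
Lp = 114.3 + 10*log10(0.00279207) = 88.759 dB


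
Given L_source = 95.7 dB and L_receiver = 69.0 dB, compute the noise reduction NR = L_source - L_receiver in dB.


NR = L_source - L_receiver (difference between source and receiving room levels)
NR = 95.7 - 69.0 = 26.7 dB


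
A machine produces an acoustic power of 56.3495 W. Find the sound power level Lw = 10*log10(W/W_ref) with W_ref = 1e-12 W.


W / W_ref = 56.3495 / 1e-12 = 5.63495e+13
Lw = 10 * log10(5.63495e+13) = 137.51 dB


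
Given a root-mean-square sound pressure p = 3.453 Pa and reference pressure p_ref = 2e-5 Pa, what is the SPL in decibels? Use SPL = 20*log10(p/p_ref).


p / p_ref = 3.453 / 2e-5 = 172650
SPL = 20 * log10(172650) = 104.74 dB


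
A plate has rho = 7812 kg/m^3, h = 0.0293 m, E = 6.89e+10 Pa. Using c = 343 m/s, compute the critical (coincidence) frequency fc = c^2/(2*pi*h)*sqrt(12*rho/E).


12*rho/E = 12*7812/6.89e+10 = 1.36058e-06
sqrt(12*rho/E) = sqrt(1.36058e-06) = 0.00116644
c^2/(2*pi*h) = 343^2/(2*pi*0.0293) = 639059
fc = 639059 * 0.00116644 = 745.42 Hz


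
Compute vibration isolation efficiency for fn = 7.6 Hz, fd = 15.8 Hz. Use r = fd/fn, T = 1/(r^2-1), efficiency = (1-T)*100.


r = 15.8 / 7.6 = 2.07895
r^2 - 1 = 2.07895^2 - 1 = 3.32203
T = 1/3.32203 = 0.301021
Efficiency = (1 - 0.301021)*100 = 69.898 %


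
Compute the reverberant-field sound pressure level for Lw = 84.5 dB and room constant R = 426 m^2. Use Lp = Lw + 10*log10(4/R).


4/R = 4/426 = 0.00938967
Lp = 84.5 + 10*log10(0.00938967) = 64.227 dB


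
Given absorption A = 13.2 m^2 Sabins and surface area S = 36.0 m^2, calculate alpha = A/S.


Absorption coefficient = absorbed power / incident power
alpha = A / S = 13.2 / 36.0 = 0.36667


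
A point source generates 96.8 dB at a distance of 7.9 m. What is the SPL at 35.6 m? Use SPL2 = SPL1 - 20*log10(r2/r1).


r2/r1 = 35.6/7.9 = 4.50633
Correction = 20*log10(4.50633) = 13.0765 dB
SPL2 = 96.8 - 13.0765 = 83.724 dB


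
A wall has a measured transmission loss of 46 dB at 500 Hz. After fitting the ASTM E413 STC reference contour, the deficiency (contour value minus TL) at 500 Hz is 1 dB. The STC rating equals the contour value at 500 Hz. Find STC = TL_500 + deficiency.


By ASTM E413, STC = value of the fitted reference contour at 500 Hz.
Contour value at 500 Hz = TL_500 + deficiency = 46 + 1 = 47
STC = 47


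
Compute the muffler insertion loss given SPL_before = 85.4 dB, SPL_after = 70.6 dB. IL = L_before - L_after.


Insertion loss = SPL without muffler - SPL with muffler
IL = 85.4 - 70.6 = 14.8 dB


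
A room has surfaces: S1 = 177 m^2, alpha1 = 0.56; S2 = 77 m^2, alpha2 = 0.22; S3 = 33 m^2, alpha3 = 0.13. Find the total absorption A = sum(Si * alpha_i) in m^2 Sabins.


177 * 0.56 = 99.12
77 * 0.22 = 16.94
33 * 0.13 = 4.29
A_total = 99.12 + 16.94 + 4.29 = 120.35 m^2


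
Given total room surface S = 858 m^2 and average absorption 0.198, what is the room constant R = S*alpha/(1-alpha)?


R = 858 * 0.198 / (1 - 0.198) = 211.83 m^2


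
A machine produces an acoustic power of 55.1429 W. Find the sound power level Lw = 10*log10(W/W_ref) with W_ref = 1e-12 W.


W / W_ref = 55.1429 / 1e-12 = 5.51429e+13
Lw = 10 * log10(5.51429e+13) = 137.41 dB


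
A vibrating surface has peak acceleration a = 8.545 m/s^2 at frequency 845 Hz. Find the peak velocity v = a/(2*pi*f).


omega = 2*pi*f = 2*pi*845 = 5309.29 rad/s
v = a / omega = 8.545 / 5309.29 = 0.0016094 m/s


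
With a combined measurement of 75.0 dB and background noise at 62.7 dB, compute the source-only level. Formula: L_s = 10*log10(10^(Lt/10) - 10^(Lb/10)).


10^(75.0/10) = 3.16228e+07
10^(62.7/10) = 1.86209e+06
Difference = 3.16228e+07 - 1.86209e+06 = 2.97607e+07
L_source = 10*log10(2.97607e+07) = 74.736 dB


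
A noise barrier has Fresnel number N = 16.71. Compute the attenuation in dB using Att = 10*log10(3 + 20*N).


3 + 20*N = 3 + 20*16.71 = 337.2
Att = 10*log10(337.2) = 25.279 dB


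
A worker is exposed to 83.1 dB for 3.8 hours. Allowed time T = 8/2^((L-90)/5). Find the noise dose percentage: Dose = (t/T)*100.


T_allowed = 8 / 2^((83.1 - 90)/5) = 20.8215 hr
Dose = 3.8 / 20.8215 * 100 = 18.25 %


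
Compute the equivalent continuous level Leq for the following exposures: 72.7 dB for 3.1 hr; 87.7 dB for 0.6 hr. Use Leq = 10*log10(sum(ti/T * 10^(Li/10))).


T_total = 3.1 + 0.6 = 3.7 hr
(3.1/3.7) * 10^(72.7/10) = 1.56013e+07
(0.6/3.7) * 10^(87.7/10) = 9.54882e+07
Sum = 1.56013e+07 + 9.54882e+07 = 1.1109e+08
Leq = 10*log10(1.1109e+08) = 80.457 dB


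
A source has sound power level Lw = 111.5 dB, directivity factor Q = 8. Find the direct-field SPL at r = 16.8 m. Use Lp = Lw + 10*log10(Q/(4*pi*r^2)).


4*pi*r^2 = 4*pi*16.8^2 = 3546.73 m^2
Q / (4*pi*r^2) = 8 / 3546.73 = 0.0022556
Lp = 111.5 + 10*log10(0.0022556) = 85.033 dB


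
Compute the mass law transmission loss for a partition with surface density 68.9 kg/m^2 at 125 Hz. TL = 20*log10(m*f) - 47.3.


m * f = 68.9 * 125 = 8612.5
20*log10(8612.5) = 78.7026 dB
TL = 78.7026 - 47.3 = 31.403 dB


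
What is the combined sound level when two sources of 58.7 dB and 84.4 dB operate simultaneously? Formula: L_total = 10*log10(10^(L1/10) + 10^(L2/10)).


10^(58.7/10) = 741310
10^(84.4/10) = 2.75423e+08
Sum = 741310 + 2.75423e+08 = 2.76164e+08
L_total = 10*log10(2.76164e+08) = 84.412 dB
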